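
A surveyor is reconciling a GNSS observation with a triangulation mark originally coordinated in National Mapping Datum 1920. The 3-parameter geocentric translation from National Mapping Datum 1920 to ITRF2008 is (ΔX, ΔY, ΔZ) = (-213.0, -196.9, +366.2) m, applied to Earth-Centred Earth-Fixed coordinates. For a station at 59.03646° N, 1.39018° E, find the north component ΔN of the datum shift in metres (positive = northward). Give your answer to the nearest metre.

ΔN = 375 m

At φ = 59.03646°, λ = 1.39018°: sin φ = 0.857495, cos φ = 0.514493, sin λ = 0.024261, cos λ = 0.999706.
ΔN = −sin φ cos λ·ΔX − sin φ sin λ·ΔY + cos φ·ΔZ = −(0.857495)(0.999706)(-213.0) − (0.857495)(0.024261)(-196.9) + (0.514493)(366.2) = 375.10 m.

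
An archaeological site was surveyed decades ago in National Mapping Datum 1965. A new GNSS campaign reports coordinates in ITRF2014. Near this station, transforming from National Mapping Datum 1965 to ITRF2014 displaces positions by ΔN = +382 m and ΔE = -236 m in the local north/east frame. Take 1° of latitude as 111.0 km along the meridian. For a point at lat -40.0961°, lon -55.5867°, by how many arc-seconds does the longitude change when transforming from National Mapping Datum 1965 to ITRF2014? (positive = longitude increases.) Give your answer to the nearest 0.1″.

Δλ = -10.0″

At latitude -40.0961°, cos φ = 0.764965.
1° of longitude at this latitude = 111.0 × cos φ = 84.91 km, so Δλ = -236.0 / 84911.1 = -0.0027794° = -10.006″.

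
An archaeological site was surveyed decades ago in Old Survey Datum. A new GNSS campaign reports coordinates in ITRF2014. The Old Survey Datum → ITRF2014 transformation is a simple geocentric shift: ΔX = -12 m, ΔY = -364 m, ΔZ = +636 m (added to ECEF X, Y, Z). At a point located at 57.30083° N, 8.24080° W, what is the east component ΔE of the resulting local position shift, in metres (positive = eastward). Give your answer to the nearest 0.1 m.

At φ = 57.30083°, λ = -8.24080°: sin φ = 0.841519, cos φ = 0.540228, sin λ = -0.143334, cos λ = 0.989674.
ΔE = −sin λ·ΔX + cos λ·ΔY = −(-0.143334)·(-12) + (0.989674)·(-364) = -361.96 m.

ΔE = -362.0 m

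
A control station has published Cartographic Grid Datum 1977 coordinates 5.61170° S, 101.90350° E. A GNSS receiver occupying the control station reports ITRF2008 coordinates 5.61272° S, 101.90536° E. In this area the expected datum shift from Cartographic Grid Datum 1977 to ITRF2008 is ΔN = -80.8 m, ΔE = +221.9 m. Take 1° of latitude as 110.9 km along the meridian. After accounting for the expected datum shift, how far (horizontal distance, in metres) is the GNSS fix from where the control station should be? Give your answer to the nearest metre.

36 m

Observed coordinate differences: Δφ = -0.00102°, Δλ = +0.00186°.
Converting to metres (1° lat = 110900 m, cos φ = 0.995207): observed ΔN = -113.1 m, observed ΔE = 205.3 m.
Subtracting the expected shift leaves a residual of -113.1 − (-80.8) = -32.3 m north and 205.3 − (221.9) = -16.6 m east.
Residual distance = √((-32.3)² + (-16.6)²) = 36.3 m.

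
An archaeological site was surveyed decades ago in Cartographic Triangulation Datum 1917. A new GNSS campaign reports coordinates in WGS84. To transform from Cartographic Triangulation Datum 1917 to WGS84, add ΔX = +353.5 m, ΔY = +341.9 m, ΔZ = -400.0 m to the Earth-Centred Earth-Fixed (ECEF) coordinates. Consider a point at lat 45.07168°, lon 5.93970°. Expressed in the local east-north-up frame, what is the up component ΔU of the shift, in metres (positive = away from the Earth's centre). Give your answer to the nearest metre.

The local up (radial) axis is (cos φ cos λ, cos φ sin λ, sin φ), giving ΔU = 248.309 + 24.986 − 283.196 = -9.90 m.

ΔU = -10 m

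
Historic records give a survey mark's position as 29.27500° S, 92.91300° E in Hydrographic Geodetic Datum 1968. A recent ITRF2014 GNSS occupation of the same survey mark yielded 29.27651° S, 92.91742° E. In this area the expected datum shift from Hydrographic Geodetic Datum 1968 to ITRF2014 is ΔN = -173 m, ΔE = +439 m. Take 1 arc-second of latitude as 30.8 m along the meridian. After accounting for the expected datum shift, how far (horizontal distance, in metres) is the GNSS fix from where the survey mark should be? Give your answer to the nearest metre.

Observed coordinate differences: Δφ = -0.00151°, Δλ = +0.00442°.
Converting to metres (1° lat = 110880 m, cos φ = 0.872283): observed ΔN = -167.4 m, observed ΔE = 427.5 m.
Subtracting the expected shift leaves a residual of -167.4 − (-173) = 5.6 m north and 427.5 − (439) = -11.5 m east.
Residual distance = √(5.6² + (-11.5)²) = 12.8 m.

13 m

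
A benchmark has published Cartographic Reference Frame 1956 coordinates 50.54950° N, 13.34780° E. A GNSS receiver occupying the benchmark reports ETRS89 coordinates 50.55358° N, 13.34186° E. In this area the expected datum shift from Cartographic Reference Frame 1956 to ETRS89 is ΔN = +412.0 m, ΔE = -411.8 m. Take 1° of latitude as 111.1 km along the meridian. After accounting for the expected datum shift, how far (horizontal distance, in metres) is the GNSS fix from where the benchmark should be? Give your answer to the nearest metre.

Observed coordinate differences: Δφ = +0.00408°, Δλ = -0.00594°.
Converting to metres (1° lat = 111100 m, cos φ = 0.635411): observed ΔN = 453.3 m, observed ΔE = -419.3 m.
Subtracting the expected shift leaves a residual of 453.3 − (412.0) = 41.3 m north and -419.3 − (-411.8) = -7.5 m east.
Residual distance = √(41.3² + (-7.5)²) = 42.0 m.

42 m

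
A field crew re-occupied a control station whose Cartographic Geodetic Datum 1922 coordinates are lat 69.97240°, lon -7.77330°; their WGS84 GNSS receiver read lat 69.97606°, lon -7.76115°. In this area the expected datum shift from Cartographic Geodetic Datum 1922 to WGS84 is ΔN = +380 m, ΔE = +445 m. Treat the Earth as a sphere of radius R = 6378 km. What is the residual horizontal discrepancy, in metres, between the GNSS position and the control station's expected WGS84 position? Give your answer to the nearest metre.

Observed coordinate differences: Δφ = +0.00366°, Δλ = +0.01215°.
Converting to metres (1° lat = 111317 m, cos φ = 0.342473): observed ΔN = 407.4 m, observed ΔE = 463.2 m.
Subtracting the expected shift leaves a residual of 407.4 − (380) = 27.4 m north and 463.2 − (445) = 18.2 m east.
Residual distance = √(27.4² + 18.2²) = 32.9 m.

33 m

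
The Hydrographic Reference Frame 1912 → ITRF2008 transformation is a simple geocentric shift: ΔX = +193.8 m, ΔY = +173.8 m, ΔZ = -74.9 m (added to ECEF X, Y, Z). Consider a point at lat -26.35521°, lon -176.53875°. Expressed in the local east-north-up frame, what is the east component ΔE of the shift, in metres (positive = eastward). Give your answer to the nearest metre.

At φ = -26.35521°, λ = -176.53875°: sin φ = -0.443935, cos φ = 0.896059, sin λ = -0.060373, cos λ = -0.998176.
ΔE = −sin λ·ΔX + cos λ·ΔY = −(-0.060373)·(193.8) + (-0.998176)·(173.8) = -161.78 m.

ΔE = -162 m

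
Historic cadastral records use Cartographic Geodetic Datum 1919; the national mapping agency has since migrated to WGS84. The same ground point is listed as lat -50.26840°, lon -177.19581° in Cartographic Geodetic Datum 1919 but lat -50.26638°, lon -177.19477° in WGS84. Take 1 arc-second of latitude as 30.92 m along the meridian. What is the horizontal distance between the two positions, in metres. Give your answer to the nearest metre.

Δφ = -50.26638° − -50.26840° = +0.00202°; Δλ = -177.19477° − -177.19581° = +0.00104°.
1° of latitude = 3600 × 30.92 = 111312 m.
ΔN = Δφ × 111312 = 224.9 m; ΔE = Δλ × 111312 × cos(-50.26840°) = +0.00104 × 111312 × 0.639192 = 74.0 m.
Distance = √(ΔE² + ΔN²) = √(74.0² + 224.9²) = 236.7 m.

237 m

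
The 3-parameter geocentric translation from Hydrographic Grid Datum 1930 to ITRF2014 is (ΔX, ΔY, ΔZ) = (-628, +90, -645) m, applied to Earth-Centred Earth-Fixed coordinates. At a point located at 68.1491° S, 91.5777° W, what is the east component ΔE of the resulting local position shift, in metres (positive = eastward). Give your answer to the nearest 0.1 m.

At φ = -68.1491°, λ = -91.5777°: sin φ = -0.928156, cos φ = 0.372193, sin λ = -0.999621, cos λ = -0.027533.
ΔE = −sin λ·ΔX + cos λ·ΔY = −(-0.999621)·(-628) + (-0.027533)·(90) = -630.24 m.

ΔE = -630.2 m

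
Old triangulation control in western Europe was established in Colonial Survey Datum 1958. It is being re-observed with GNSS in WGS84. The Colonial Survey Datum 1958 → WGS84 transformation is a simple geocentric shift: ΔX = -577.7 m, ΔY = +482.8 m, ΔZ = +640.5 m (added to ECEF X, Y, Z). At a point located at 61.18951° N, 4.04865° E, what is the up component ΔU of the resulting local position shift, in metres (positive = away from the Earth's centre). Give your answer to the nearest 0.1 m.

At φ = 61.18951°, λ = 4.04865°: sin φ = 0.876218, cos φ = 0.481914, sin λ = 0.070603, cos λ = 0.997504.
ΔU = cos φ cos λ·ΔX + cos φ sin λ·ΔY + sin φ·ΔZ = (0.481914)(0.997504)(-577.7) + (0.481914)(0.070603)(482.8) + (0.876218)(640.5) = 299.94 m.

ΔU = 299.9 m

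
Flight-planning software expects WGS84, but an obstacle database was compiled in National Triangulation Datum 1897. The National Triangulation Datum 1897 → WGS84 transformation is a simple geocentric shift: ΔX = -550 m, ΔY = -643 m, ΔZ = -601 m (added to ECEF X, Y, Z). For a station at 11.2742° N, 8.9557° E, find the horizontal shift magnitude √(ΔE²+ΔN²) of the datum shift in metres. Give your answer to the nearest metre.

At φ = 11.2742°, λ = 8.9557°: sin φ = 0.195505, cos φ = 0.980703, sin λ = 0.155671, cos λ = 0.987809.
ΔE = −sin λ·ΔX + cos λ·ΔY = −(0.155671)·(-550) + (0.987809)·(-643) = -549.54 m.
ΔN = −sin φ cos λ·ΔX − sin φ sin λ·ΔY + cos φ·ΔZ = −(0.195505)(0.987809)(-550) − (0.195505)(0.155671)(-643) + (0.980703)(-601) = -463.62 m.
Horizontal magnitude = √(ΔE² + ΔN²) = √((-549.54)² + (-463.62)²) = 718.98 m.

719 m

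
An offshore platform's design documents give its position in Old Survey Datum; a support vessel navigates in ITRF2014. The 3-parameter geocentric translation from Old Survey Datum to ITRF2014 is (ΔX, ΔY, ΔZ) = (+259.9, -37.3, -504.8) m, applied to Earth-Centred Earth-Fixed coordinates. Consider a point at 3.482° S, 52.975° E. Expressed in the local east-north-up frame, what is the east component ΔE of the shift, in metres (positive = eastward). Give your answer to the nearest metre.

ΔE = -230 m

At φ = -3.482°, λ = 52.975°: sin φ = -0.060735, cos φ = 0.998154, sin λ = 0.798373, cos λ = 0.602163.
ΔE = −sin λ·ΔX + cos λ·ΔY = −(0.798373)·(259.9) + (0.602163)·(-37.3) = -229.96 m.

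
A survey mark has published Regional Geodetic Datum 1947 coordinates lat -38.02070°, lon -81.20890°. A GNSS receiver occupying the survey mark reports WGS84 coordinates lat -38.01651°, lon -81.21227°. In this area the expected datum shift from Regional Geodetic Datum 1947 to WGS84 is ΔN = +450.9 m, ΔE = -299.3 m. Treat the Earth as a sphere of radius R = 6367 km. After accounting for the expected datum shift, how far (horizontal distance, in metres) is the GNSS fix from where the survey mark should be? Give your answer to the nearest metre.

15 m

Observed coordinate differences: Δφ = +0.00419°, Δλ = -0.00337°.
Converting to metres (1° lat = 111125 m, cos φ = 0.787788): observed ΔN = 465.6 m, observed ΔE = -295.0 m.
Subtracting the expected shift leaves a residual of 465.6 − (450.9) = 14.7 m north and -295.0 − (-299.3) = 4.3 m east.
Residual distance = √(14.7² + 4.3²) = 15.3 m.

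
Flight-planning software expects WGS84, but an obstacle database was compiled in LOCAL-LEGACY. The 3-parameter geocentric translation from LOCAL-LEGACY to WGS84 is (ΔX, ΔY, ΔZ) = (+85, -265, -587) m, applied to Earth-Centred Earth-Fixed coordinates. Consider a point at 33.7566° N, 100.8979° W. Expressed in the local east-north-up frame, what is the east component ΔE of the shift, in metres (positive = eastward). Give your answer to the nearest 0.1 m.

At φ = 33.7566°, λ = -100.8979°: sin φ = 0.555666, cos φ = 0.831406, sin λ = -0.981966, cos λ = -0.189059.
ΔE = −sin λ·ΔX + cos λ·ΔY = −(-0.981966)·(85) + (-0.189059)·(-265) = 133.57 m.

ΔE = 133.6 m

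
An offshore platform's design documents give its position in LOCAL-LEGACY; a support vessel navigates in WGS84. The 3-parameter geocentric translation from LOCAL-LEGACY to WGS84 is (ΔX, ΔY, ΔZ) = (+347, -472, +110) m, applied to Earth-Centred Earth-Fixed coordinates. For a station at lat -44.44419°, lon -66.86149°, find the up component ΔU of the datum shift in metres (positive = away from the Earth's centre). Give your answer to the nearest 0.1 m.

The local up (radial) axis is (cos φ cos λ, cos φ sin λ, sin φ), giving ΔU = 97.349 + 309.869 − 77.024 = 330.19 m.

ΔU = 330.2 m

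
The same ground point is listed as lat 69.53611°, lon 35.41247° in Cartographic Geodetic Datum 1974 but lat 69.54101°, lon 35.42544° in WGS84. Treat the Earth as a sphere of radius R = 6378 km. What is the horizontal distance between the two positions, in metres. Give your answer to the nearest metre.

Δφ = 69.54101° − 69.53611° = +0.00490°; Δλ = 35.42544° − 35.41247° = +0.01297°.
1° along a meridian = πR/180 = 111317 m.
ΔN = Δφ × 111317 = 545.5 m; ΔE = Δλ × 111317 × cos(69.53611°) = +0.01297 × 111317 × 0.349617 = 504.8 m.
Distance = √(ΔE² + ΔN²) = √(504.8² + 545.5²) = 743.2 m.

743 m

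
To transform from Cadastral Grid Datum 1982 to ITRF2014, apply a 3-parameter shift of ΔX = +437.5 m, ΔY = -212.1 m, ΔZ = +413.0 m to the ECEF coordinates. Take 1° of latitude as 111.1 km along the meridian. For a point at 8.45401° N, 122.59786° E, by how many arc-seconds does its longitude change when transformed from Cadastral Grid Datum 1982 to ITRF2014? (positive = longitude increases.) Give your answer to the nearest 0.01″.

sin φ = 0.147016, cos φ = 0.989134, sin λ = 0.842473, cos λ = -0.538739.
East component: ΔE = −sin λ·ΔX + cos λ·ΔY = −(0.842473)(437.5) + (-0.538739)(-212.1) = -254.32 m.
1° of latitude spans 111100 m; at latitude φ, 1° of longitude spans that × cos φ = 109892.8 m, so Δλ = -254.32 / 109892.8 × 3600 = -8.331″.

Δλ = -8.33″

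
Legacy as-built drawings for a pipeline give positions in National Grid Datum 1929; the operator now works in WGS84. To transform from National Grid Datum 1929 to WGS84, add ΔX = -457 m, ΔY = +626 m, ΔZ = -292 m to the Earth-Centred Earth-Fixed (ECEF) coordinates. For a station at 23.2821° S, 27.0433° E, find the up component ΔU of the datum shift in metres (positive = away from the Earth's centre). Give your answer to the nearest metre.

The local up (radial) axis is (cos φ cos λ, cos φ sin λ, sin φ), giving ΔU = -373.888 + 261.443 + 115.415 = 2.97 m.

ΔU = 3 m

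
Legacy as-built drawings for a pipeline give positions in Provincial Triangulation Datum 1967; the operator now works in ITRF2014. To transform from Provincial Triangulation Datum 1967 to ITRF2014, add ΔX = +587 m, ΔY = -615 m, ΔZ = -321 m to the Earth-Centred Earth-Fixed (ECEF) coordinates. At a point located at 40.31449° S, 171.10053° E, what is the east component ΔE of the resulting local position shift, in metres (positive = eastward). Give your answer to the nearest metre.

ΔE = 517 m

At φ = -40.31449°, λ = 171.10053°: sin φ = -0.646983, cos φ = 0.762505, sin λ = 0.154701, cos λ = -0.987961.
ΔE = −sin λ·ΔX + cos λ·ΔY = −(0.154701)·(587) + (-0.987961)·(-615) = 516.79 m.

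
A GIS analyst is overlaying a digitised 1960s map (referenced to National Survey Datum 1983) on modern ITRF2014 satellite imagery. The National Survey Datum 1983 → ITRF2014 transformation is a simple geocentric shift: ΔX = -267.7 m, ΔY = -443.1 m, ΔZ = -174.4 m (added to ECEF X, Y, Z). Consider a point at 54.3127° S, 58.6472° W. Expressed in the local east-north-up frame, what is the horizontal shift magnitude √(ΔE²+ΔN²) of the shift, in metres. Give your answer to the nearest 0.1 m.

The local east axis at (φ, λ) is (−sin λ, cos λ, 0), so ΔE = −sin(-58.6472°)·(-267.7) + cos(-58.6472°)·(-443.1) = -459.16 m.
The local north axis is (−sin φ cos λ, −sin φ sin λ, cos φ), giving ΔN = -113.130 + 307.340 − 101.738 = 92.47 m.
Horizontal magnitude = √(ΔE² + ΔN²) = √((-459.16)² + 92.47²) = 468.38 m.

468.4 m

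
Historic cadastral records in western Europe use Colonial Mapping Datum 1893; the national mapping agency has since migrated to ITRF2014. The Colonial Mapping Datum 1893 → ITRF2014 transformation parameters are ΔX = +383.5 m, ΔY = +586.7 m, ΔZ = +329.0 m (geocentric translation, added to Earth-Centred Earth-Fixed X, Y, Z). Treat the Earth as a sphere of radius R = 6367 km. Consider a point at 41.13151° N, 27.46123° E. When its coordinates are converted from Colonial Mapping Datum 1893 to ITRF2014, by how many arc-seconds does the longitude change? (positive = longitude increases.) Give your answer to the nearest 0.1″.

sin φ = 0.657790, cos φ = 0.753202, sin λ = 0.461148, cos λ = 0.887323.
East component: ΔE = −sin λ·ΔX + cos λ·ΔY = −(0.461148)(383.5) + (0.887323)(586.7) = 343.74 m.
1° of latitude spans πR/180 = 111125 m; at latitude φ, 1° of longitude spans that × cos φ = 83699.6 m, so Δλ = 343.74 / 83699.6 × 3600 = 14.785″.

Δλ = 14.8″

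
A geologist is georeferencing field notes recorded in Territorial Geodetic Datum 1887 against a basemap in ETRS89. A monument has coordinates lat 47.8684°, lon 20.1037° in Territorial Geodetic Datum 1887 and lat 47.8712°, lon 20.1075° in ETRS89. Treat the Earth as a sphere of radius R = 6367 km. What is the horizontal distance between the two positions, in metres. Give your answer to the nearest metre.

Δφ = 47.8712° − 47.8684° = +0.0028°; Δλ = 20.1075° − 20.1037° = +0.0038°.
1° along a meridian = πR/180 = 111125 m.
ΔN = Δφ × 111125 = 311.2 m; ΔE = Δλ × 111125 × cos(47.8684°) = +0.0038 × 111125 × 0.670836 = 283.3 m.
Distance = √(ΔE² + ΔN²) = √(283.3² + 311.2²) = 420.8 m.

421 m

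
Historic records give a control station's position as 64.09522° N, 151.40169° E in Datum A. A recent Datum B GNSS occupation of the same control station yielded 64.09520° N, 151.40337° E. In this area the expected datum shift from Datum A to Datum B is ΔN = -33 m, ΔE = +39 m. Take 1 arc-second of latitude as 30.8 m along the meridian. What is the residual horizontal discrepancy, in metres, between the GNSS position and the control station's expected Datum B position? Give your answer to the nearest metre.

Observed coordinate differences: Δφ = -0.00002°, Δλ = +0.00168°.
Converting to metres (1° lat = 110880 m, cos φ = 0.436877): observed ΔN = -2.2 m, observed ΔE = 81.4 m.
Subtracting the expected shift leaves a residual of -2.2 − (-33) = 30.8 m north and 81.4 − (39) = 42.4 m east.
Residual distance = √(30.8² + 42.4²) = 52.4 m.

52 m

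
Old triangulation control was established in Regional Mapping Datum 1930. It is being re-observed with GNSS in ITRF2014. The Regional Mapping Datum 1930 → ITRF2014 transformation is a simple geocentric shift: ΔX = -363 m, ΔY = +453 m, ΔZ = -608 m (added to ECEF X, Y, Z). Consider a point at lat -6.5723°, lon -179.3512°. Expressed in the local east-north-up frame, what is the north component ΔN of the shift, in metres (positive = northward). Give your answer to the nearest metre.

At φ = -6.5723°, λ = -179.3512°: sin φ = -0.114457, cos φ = 0.993428, sin λ = -0.011323, cos λ = -0.999936.
ΔN = −sin φ cos λ·ΔX − sin φ sin λ·ΔY + cos φ·ΔZ = −(-0.114457)(-0.999936)(-363) − (-0.114457)(-0.011323)(453) + (0.993428)(-608) = -563.05 m.

ΔN = -563 m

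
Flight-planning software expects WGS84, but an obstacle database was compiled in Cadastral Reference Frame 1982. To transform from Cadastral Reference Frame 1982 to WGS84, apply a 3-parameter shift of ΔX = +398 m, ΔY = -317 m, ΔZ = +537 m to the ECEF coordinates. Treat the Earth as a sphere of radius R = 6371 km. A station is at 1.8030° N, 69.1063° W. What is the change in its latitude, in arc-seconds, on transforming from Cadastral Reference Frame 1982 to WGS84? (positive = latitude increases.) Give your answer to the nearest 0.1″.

Δφ = 16.9″

sin φ = 0.031463, cos φ = 0.999505, sin λ = -0.934244, cos λ = 0.356635.
North component: ΔN = −sin φ cos λ·ΔX − sin φ sin λ·ΔY + cos φ·ΔZ = −(0.031463)(0.356635)(398) − (0.031463)(-0.934244)(-317) + (0.999505)(537) = 522.95 m.
1° of latitude spans πR/180 = 111195 m, so Δφ = 522.95 / 111195 × 3600 = 16.931″.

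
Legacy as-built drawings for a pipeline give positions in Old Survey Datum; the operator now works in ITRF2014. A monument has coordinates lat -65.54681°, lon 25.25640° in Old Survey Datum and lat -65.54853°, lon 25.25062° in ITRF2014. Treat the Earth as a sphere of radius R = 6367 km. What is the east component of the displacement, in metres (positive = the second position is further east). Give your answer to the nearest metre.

ΔE = -266 m

Δφ = -65.54853° − -65.54681° = -0.00172°; Δλ = 25.25062° − 25.25640° = -0.00578°.
1° along a meridian = πR/180 = 111125 m.
ΔN = Δφ × 111125 = -191.1 m; ΔE = Δλ × 111125 × cos(-65.54681°) = -0.00578 × 111125 × 0.413950 = -265.9 m.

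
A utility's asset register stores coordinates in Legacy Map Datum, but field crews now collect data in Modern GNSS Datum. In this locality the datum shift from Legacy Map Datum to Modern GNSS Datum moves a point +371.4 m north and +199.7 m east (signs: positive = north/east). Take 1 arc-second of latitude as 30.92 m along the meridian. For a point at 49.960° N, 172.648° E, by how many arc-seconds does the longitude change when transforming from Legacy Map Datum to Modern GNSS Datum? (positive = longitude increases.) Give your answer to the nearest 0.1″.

Δλ = 10.0″

At latitude 49.960°, cos φ = 0.643322.
1″ of longitude at this latitude = 30.92 × cos φ = 19.8915 m, so Δλ = 199.7 / 19.8915 = 10.039″.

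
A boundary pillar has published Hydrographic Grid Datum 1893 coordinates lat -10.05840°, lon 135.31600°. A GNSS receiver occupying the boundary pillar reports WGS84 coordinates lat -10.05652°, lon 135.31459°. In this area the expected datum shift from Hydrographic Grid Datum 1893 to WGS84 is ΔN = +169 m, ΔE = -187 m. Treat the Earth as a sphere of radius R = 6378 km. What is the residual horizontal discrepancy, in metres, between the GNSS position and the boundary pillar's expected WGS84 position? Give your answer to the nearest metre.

52 m

Observed coordinate differences: Δφ = +0.00188°, Δλ = -0.00141°.
Converting to metres (1° lat = 111317 m, cos φ = 0.984630): observed ΔN = 209.3 m, observed ΔE = -154.5 m.
Subtracting the expected shift leaves a residual of 209.3 − (169) = 40.3 m north and -154.5 − (-187) = 32.5 m east.
Residual distance = √(40.3² + 32.5²) = 51.7 m.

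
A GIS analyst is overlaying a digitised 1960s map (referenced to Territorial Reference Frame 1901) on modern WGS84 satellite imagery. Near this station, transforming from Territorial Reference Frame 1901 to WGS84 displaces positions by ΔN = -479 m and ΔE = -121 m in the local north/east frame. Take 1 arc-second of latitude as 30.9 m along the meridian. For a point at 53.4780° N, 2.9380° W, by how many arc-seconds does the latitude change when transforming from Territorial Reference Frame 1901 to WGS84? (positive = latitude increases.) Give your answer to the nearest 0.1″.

Δφ = -15.5″

1″ of latitude = 30.90 m, so Δφ = -479.0 / 30.90 = -15.502″.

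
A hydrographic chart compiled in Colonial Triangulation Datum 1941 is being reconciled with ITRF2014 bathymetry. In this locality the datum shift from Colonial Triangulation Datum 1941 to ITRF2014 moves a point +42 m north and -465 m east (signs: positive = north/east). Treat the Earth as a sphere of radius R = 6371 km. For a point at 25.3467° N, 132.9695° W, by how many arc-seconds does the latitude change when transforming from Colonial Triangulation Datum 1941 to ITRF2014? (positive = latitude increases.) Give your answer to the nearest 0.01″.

Δφ = 1.36″

On a sphere of radius R, 1 rad of latitude = R, so Δφ = ΔN / R = 42.0 / 6371000 = 6.5924e-06 rad = 1.360″.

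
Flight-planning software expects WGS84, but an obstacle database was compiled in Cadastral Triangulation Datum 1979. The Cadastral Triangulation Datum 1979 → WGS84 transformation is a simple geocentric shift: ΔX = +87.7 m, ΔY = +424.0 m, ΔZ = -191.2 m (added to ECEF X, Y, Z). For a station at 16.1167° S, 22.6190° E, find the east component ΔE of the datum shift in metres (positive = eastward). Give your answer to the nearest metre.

ΔE = 358 m

The local east axis at (φ, λ) is (−sin λ, cos λ, 0), so ΔE = −sin(22.6190°)·87.7 + cos(22.6190°)·424.0 = 357.66 m.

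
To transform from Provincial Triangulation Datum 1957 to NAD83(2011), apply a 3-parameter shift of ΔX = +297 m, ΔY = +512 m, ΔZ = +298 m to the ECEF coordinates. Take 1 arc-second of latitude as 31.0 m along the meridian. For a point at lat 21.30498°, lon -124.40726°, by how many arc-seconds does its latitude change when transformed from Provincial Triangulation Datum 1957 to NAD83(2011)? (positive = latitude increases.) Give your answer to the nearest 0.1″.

Δφ = 15.9″

sin φ = 0.363332, cos φ = 0.931660, sin λ = -0.825042, cos λ = -0.565072.
North component: ΔN = −sin φ cos λ·ΔX − sin φ sin λ·ΔY + cos φ·ΔZ = −(0.363332)(-0.565072)(297) − (0.363332)(-0.825042)(512) + (0.931660)(298) = 492.09 m.
1° of latitude spans 3600 × 31.00 = 111600 m, so Δφ = 492.09 / 111600 × 3600 = 15.874″.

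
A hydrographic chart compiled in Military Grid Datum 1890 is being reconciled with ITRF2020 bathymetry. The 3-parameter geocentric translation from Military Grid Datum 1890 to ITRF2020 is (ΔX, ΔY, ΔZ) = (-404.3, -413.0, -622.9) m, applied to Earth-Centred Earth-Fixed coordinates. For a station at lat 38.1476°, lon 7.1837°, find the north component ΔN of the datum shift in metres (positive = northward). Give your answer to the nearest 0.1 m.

At φ = 38.1476°, λ = 7.1837°: sin φ = 0.617689, cos φ = 0.786422, sin λ = 0.125051, cos λ = 0.992150.
ΔN = −sin φ cos λ·ΔX − sin φ sin λ·ΔY + cos φ·ΔZ = −(0.617689)(0.992150)(-404.3) − (0.617689)(0.125051)(-413.0) + (0.786422)(-622.9) = -210.19 m.

ΔN = -210.2 m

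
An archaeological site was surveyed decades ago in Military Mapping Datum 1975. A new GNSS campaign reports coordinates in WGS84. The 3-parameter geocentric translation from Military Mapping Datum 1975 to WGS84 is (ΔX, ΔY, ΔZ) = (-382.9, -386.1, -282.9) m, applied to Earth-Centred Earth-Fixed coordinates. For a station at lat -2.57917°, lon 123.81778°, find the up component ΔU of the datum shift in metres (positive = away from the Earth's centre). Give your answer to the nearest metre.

At φ = -2.57917°, λ = 123.81778°: sin φ = -0.045000, cos φ = 0.998987, sin λ = 0.830812, cos λ = -0.556553.
ΔU = cos φ cos λ·ΔX + cos φ sin λ·ΔY + sin φ·ΔZ = (0.998987)(-0.556553)(-382.9) + (0.998987)(0.830812)(-386.1) + (-0.045000)(-282.9) = -94.83 m.

ΔU = -95 m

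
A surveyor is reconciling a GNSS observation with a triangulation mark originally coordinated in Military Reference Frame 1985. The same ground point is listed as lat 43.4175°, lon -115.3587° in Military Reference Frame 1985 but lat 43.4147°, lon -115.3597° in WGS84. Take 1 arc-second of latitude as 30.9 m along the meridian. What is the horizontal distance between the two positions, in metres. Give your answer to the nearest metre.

Δφ = 43.4147° − 43.4175° = -0.0028°; Δλ = -115.3597° − -115.3587° = -0.0010°.
1° of latitude = 3600 × 30.90 = 111240 m.
ΔN = Δφ × 111240 = -311.5 m; ΔE = Δλ × 111240 × cos(43.4175°) = -0.0010 × 111240 × 0.726365 = -80.8 m.
Distance = √(ΔE² + ΔN²) = √((-80.8)² + (-311.5)²) = 321.8 m.

322 m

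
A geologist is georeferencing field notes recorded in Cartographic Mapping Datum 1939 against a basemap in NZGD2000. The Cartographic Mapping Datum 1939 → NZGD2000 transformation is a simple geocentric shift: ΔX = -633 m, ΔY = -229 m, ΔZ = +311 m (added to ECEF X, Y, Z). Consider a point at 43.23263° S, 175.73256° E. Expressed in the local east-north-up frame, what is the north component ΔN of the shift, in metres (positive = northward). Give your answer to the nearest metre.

ΔN = 647 m

At φ = -43.23263°, λ = 175.73256°: sin φ = -0.684962, cos φ = 0.728579, sin λ = 0.074412, cos λ = -0.997228.
ΔN = −sin φ cos λ·ΔX − sin φ sin λ·ΔY + cos φ·ΔZ = −(-0.684962)(-0.997228)(-633) − (-0.684962)(0.074412)(-229) + (0.728579)(311) = 647.29 m.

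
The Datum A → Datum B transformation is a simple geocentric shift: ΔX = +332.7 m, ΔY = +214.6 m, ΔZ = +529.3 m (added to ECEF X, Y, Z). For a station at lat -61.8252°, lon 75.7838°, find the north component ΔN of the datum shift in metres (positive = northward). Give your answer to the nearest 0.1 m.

At φ = -61.8252°, λ = 75.7838°: sin φ = -0.881511, cos φ = 0.472163, sin λ = 0.969376, cos λ = 0.245581.
ΔN = −sin φ cos λ·ΔX − sin φ sin λ·ΔY + cos φ·ΔZ = −(-0.881511)(0.245581)(332.7) − (-0.881511)(0.969376)(214.6) + (0.472163)(529.3) = 505.32 m.

ΔN = 505.3 m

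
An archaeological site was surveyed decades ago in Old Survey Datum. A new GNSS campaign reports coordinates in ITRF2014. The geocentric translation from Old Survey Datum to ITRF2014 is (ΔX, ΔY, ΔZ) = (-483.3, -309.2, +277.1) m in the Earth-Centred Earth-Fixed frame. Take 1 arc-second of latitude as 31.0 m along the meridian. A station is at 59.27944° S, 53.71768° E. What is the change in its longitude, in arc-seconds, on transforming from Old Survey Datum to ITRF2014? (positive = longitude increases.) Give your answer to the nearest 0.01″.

sin φ = -0.859669, cos φ = 0.510851, sin λ = 0.806111, cos λ = 0.591764.
East component: ΔE = −sin λ·ΔX + cos λ·ΔY = −(0.806111)(-483.3) + (0.591764)(-309.2) = 206.62 m.
1° of latitude spans 3600 × 31.00 = 111600 m; at latitude φ, 1° of longitude spans that × cos φ = 57011.0 m, so Δλ = 206.62 / 57011.0 × 3600 = 13.047″.

Δλ = 13.05″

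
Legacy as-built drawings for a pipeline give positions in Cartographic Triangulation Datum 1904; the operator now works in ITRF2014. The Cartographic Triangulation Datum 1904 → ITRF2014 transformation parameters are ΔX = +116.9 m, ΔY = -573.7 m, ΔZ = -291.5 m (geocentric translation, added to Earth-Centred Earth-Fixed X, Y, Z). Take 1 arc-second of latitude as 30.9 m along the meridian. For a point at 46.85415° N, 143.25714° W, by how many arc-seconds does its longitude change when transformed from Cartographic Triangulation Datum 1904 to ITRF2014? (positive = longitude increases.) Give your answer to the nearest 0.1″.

Δλ = 25.1″

sin φ = 0.729615, cos φ = 0.683858, sin λ = -0.598225, cos λ = -0.801328.
East component: ΔE = −sin λ·ΔX + cos λ·ΔY = −(-0.598225)(116.9) + (-0.801328)(-573.7) = 529.65 m.
1° of latitude spans 3600 × 30.90 = 111240 m; at latitude φ, 1° of longitude spans that × cos φ = 76072.3 m, so Δλ = 529.65 / 76072.3 × 3600 = 25.065″.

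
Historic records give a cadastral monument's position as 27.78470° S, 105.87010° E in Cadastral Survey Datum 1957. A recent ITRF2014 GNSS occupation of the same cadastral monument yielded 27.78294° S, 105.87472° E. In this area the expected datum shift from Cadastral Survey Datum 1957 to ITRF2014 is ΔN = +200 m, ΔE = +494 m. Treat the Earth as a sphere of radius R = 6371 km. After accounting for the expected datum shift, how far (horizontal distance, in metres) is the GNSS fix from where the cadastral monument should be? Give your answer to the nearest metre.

40 m

Observed coordinate differences: Δφ = +0.00176°, Δλ = +0.00462°.
Converting to metres (1° lat = 111195 m, cos φ = 0.884705): observed ΔN = 195.7 m, observed ΔE = 454.5 m.
Subtracting the expected shift leaves a residual of 195.7 − (200) = -4.3 m north and 454.5 − (494) = -39.5 m east.
Residual distance = √((-4.3)² + (-39.5)²) = 39.7 m.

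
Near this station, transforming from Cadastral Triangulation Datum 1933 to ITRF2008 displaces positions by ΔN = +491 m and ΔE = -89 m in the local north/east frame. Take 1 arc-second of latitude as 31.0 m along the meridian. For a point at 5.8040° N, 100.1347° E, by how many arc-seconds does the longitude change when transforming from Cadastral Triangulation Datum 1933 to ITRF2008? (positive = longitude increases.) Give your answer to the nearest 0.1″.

Δλ = -2.9″

At latitude 5.8040°, cos φ = 0.994874.
1″ of longitude at this latitude = 31.00 × cos φ = 30.8411 m, so Δλ = -89.0 / 30.8411 = -2.886″.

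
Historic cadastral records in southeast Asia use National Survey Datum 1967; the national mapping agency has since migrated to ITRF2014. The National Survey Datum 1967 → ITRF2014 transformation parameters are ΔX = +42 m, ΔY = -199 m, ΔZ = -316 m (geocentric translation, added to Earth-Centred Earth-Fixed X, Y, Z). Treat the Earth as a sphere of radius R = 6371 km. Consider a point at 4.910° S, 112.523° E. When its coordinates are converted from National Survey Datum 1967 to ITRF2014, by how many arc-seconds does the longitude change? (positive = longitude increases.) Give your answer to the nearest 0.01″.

sin φ = -0.085591, cos φ = 0.996330, sin λ = 0.923726, cos λ = -0.383054.
East component: ΔE = −sin λ·ΔX + cos λ·ΔY = −(0.923726)(42) + (-0.383054)(-199) = 37.43 m.
1° of latitude spans πR/180 = 111195 m; at latitude φ, 1° of longitude spans that × cos φ = 110786.9 m, so Δλ = 37.43 / 110786.9 × 3600 = 1.216″.

Δλ = 1.22″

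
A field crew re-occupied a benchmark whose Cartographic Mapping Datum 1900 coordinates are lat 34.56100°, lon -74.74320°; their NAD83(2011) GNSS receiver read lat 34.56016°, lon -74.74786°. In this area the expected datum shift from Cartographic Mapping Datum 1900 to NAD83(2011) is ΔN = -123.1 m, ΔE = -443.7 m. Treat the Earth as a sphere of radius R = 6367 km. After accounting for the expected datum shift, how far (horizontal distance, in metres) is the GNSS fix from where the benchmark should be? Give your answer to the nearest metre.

Observed coordinate differences: Δφ = -0.00084°, Δλ = -0.00466°.
Converting to metres (1° lat = 111125 m, cos φ = 0.823523): observed ΔN = -93.3 m, observed ΔE = -426.5 m.
Subtracting the expected shift leaves a residual of -93.3 − (-123.1) = 29.8 m north and -426.5 − (-443.7) = 17.2 m east.
Residual distance = √(29.8² + 17.2²) = 34.4 m.

34 m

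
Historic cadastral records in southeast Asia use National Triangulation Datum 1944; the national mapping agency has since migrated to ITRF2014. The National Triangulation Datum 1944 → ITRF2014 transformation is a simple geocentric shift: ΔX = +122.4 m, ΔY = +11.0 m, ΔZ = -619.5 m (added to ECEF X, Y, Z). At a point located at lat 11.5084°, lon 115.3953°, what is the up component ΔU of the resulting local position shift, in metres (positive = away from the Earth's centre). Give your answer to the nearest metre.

ΔU = -165 m

The local up (radial) axis is (cos φ cos λ, cos φ sin λ, sin φ), giving ΔU = -51.437 + 9.737 − 123.597 = -165.30 m.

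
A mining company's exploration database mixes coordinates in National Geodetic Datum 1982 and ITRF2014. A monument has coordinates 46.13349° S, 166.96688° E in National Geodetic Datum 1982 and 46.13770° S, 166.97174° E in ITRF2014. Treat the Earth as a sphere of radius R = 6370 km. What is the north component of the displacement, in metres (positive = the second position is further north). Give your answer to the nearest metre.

ΔN = -468 m

Δφ = -46.13770° − -46.13349° = -0.00421°; Δλ = 166.97174° − 166.96688° = +0.00486°.
1° along a meridian = πR/180 = 111177 m.
ΔN = Δφ × 111177 = -468.1 m; ΔE = Δλ × 111177 × cos(-46.13349°) = +0.00486 × 111177 × 0.692981 = 374.4 m.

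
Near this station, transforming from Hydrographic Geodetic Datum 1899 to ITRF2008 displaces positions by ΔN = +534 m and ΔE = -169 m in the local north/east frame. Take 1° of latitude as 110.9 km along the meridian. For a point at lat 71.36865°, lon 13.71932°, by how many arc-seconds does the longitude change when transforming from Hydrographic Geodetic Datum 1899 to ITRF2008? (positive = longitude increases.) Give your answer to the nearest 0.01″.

At latitude 71.36865°, cos φ = 0.319478.
1° of longitude at this latitude = 110.9 × cos φ = 35.43 km, so Δλ = -169.0 / 35430.1 = -0.0047700° = -17.172″.

Δλ = -17.17″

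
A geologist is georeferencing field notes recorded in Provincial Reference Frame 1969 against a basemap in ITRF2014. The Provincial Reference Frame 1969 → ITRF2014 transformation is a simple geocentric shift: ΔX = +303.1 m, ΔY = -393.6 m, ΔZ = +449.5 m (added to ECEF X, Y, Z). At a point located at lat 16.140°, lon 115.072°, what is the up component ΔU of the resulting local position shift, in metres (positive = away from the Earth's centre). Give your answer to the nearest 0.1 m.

ΔU = -340.9 m

At φ = 16.140°, λ = 115.072°: sin φ = 0.277985, cos φ = 0.960585, sin λ = 0.905776, cos λ = -0.423757.
ΔU = cos φ cos λ·ΔX + cos φ sin λ·ΔY + sin φ·ΔZ = (0.960585)(-0.423757)(303.1) + (0.960585)(0.905776)(-393.6) + (0.277985)(449.5) = -340.89 m.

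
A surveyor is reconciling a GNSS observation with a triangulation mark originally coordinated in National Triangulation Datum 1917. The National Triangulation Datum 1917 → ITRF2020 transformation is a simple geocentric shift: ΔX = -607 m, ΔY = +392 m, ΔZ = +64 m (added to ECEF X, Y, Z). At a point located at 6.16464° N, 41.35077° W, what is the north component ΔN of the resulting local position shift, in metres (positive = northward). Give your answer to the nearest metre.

ΔN = 140 m

At φ = 6.16464°, λ = -41.35077°: sin φ = 0.107386, cos φ = 0.994217, sin λ = -0.660667, cos λ = 0.750679.
ΔN = −sin φ cos λ·ΔX − sin φ sin λ·ΔY + cos φ·ΔZ = −(0.107386)(0.750679)(-607) − (0.107386)(-0.660667)(392) + (0.994217)(64) = 140.37 m.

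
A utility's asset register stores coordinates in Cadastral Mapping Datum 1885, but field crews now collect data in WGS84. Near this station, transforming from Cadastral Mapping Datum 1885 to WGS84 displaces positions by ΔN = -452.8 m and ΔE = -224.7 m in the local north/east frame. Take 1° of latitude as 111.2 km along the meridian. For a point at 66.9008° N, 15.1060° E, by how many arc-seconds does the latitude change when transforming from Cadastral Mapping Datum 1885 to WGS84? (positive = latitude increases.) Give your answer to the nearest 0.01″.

Δφ = -14.66″

1° of latitude = 111.2 km, so Δφ = -452.8 / 111200 = -0.0040719° = -14.659″.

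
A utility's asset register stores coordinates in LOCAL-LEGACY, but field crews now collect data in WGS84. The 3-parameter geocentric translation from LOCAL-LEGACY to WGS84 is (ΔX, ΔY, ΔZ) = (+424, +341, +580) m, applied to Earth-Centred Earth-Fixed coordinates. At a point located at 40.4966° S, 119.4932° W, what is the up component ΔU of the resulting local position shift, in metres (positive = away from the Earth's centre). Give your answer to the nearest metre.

ΔU = -761 m

At φ = -40.4966°, λ = -119.4932°: sin φ = -0.649403, cos φ = 0.760445, sin λ = -0.870414, cos λ = -0.492320.
ΔU = cos φ cos λ·ΔX + cos φ sin λ·ΔY + sin φ·ΔZ = (0.760445)(-0.492320)(424) + (0.760445)(-0.870414)(341) + (-0.649403)(580) = -761.10 m.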